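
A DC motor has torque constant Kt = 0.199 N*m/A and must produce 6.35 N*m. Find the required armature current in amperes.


I = tau / Kt = 6.35/0.199 = 31.9095

31.9095 A


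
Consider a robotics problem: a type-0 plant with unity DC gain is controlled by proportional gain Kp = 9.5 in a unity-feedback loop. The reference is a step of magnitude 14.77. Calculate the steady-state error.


e_ss = R/(1 + Kp) = 14.77/(1 + 9.5) = 14.77/10.5000 = 1.4067

1.4067


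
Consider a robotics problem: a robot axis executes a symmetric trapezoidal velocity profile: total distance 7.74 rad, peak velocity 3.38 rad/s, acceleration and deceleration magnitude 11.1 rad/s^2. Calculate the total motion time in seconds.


t_acc = v/a = 3.38/11.1 = 0.304505 s
d_acc = v^2/(2a) = 0.514613 rad (each ramp)
d_cruise = 7.74 - 2*0.514613 = 6.710774 rad
t_cruise = 6.710774/3.38 = 1.985436 s
t_total = 2*0.304505 + 1.985436 = 2.5944

2.5944 s


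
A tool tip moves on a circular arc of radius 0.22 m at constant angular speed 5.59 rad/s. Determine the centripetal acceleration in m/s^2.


a_c = omega^2 * r = 5.59^2 * 0.22 = 6.8746

6.8746 m/s^2


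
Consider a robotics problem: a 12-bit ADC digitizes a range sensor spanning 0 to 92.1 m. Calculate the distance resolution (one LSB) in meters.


res = range / 2^n = 92.1/2^12 = 92.1/4096 = 0.0225

0.0225 m


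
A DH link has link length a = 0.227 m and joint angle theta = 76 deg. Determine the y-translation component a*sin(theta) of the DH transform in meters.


a*sin(theta) = 0.227*sin(76 deg) = 0.2203

0.2203 m


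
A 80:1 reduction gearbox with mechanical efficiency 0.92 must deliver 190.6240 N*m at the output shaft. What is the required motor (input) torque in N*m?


tau_in = tau_out / (N * eta) = 190.6240 / (80 * 0.92) = 2.5900

2.5900 N*m


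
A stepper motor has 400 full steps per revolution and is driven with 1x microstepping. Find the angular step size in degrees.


step = 360/(400*1) = 360/400 = 0.9000

0.9000 degrees


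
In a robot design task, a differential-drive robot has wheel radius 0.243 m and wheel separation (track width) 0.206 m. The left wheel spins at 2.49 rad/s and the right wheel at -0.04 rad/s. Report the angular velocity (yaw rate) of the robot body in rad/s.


omega = r*(wR - wL)/L = 0.243*(-0.04 - (2.49))/0.206 = -2.9844

-2.9844 rad/s


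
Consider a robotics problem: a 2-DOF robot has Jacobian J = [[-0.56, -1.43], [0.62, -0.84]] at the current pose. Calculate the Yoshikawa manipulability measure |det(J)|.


det(J) = -0.56*-0.84 - (-1.43)*(0.62) = 1.3570
|det(J)| = 1.3570

1.3570


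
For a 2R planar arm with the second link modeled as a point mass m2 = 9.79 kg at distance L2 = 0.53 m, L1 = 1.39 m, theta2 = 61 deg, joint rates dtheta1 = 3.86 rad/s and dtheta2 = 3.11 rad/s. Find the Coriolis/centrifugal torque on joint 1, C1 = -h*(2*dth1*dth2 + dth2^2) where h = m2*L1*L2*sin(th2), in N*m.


h = m2*L1*L2*sin(th2) = 9.79*1.39*0.53*sin(61 deg) = 6.308014
C1 = -h*(2*3.86*3.11 + 3.11^2) = -6.308014*33.6813 = -212.4621

-212.4621 N*m


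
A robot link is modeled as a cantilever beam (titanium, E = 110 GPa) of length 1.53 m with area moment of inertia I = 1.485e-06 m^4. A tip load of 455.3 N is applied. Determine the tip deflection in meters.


delta = F*L^3/(3*E*I) = 455.3*1.53^3/(3*1.100e+11*1.485e-06)
      = 1630.6920081/490050 = 0.0033

0.0033 m


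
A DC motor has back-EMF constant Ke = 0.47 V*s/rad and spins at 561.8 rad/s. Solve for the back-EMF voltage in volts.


V_emf = Ke * omega = 0.47*561.8 = 264.0460

264.0460 V


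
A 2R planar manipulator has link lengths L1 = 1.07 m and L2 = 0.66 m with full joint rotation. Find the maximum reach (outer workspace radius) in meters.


r_max = L1 + L2 = 1.07 + 0.66 = 1.7300

1.7300 m


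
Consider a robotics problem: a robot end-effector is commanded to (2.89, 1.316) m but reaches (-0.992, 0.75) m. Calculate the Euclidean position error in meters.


dx = -0.992 - (2.89) = -3.8820, dy = 0.75 - (1.316) = -0.5660
err = sqrt(15.069924 + 0.320356) = 3.9230

3.9230 m


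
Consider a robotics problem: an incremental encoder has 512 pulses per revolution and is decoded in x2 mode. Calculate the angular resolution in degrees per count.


resolution = 360 / (PPR * 2) = 360 / 1024 = 0.3516

0.3516 degrees


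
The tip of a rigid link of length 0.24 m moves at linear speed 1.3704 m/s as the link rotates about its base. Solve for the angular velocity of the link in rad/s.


omega = v / L = 1.3704 / 0.24 = 5.7100

5.7100 rad/s


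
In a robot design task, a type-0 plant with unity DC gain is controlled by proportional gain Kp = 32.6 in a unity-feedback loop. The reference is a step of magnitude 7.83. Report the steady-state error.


e_ss = R/(1 + Kp) = 7.83/(1 + 32.6) = 7.83/33.6000 = 0.2330

0.2330


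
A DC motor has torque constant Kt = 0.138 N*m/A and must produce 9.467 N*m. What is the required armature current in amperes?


I = tau / Kt = 9.467/0.138 = 68.6014

68.6014 A


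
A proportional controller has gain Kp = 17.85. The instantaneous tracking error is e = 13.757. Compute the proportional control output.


u_P = Kp * e = 17.85 * 13.757 = 245.5625

245.5625


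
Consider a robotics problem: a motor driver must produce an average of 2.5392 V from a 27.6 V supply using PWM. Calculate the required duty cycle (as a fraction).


D = V_avg/V_supply = 2.5392/27.6 = 0.0920

0.0920


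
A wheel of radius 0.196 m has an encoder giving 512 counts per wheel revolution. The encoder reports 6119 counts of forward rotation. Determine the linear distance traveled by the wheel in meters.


revs = 6119/512 = 11.951172
d = revs * 2*pi*r = 11.951172 * 2*pi*0.196 = 14.7179

14.7179 m


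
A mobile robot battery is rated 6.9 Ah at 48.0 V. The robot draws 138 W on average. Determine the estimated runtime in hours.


E = 6.9*48.0 = 331.2000 Wh
t = E/P = 331.2000/138 = 2.4000

2.4000 hours


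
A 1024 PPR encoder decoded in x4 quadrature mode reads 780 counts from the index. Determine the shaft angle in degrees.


angle = counts * 360 / (PPR*4) = 780 * 360 / 4096 = 68.5547

68.5547 degrees


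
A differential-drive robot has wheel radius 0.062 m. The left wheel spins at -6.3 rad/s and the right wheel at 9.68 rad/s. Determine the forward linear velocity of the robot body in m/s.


v = r*(wR + wL)/2 = 0.062*(9.68 + -6.3)/2 = 0.1048

0.1048 m/s


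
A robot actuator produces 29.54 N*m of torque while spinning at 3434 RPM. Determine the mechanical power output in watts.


omega = 3434 * 2*pi/60 = 359.607639 rad/s
P = tau * omega = 29.54 * 359.607639 = 10622.8097

10622.8097 W


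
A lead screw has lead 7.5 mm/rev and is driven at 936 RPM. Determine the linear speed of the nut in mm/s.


v = lead * (RPM/60) = 7.5*936/60 = 117.0000

117.0000 mm/s


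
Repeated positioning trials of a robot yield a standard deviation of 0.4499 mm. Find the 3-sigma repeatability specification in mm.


repeatability = 3*sigma = 3*0.4499 = 1.3497

1.3497 mm


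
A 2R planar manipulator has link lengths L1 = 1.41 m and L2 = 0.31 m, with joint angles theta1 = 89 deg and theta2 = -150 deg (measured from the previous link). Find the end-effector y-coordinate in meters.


y = L1*sin(th1) + L2*sin(th1+th2) = 1.41*sin(89 deg) + 0.31*sin(-61 deg) = 1.1387

1.1387 m


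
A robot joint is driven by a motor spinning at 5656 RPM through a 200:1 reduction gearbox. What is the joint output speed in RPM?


omega_joint = omega_motor / N = 5656 / 200 = 28.2800

28.2800 RPM


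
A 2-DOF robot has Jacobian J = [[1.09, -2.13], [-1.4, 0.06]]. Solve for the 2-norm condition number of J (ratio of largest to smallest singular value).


JJ^T eigenvalues: trace(JJ^T) = 7.6886, det(JJ^T) = det(J)^2 = 8.50655556
s_max^2 = (7.6886 + sqrt(25.08834772))/2 = 6.34871349
s_min^2 = (7.6886 - sqrt(25.08834772))/2 = 1.33988651
kappa = s_max/s_min = sqrt(6.34871349/1.33988651) = 2.1768

2.1768


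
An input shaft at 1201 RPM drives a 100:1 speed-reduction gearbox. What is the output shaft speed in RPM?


omega_out = omega_in / N = 1201 / 100 = 12.0100

12.0100 RPM


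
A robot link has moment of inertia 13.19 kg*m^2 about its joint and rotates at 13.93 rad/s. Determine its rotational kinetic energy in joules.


KE = (1/2)*I*omega^2 = 0.5*13.19*13.93^2 = 1279.7261

1279.7261 J


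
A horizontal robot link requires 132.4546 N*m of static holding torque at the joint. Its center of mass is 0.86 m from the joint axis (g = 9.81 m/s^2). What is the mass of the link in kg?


m = tau / (g*L) = 132.4546 / (9.81 * 0.86) = 15.7000

15.7000 kg


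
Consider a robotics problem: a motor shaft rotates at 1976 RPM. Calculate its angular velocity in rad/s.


omega = 1976 * 2*pi/60 = 206.9262

206.9262 rad/s


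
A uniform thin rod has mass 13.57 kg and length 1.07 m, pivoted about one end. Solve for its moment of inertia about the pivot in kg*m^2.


I = (1/3)*m*L^2 = (1/3)*13.57*1.07^2 = 5.1788

5.1788 kg*m^2


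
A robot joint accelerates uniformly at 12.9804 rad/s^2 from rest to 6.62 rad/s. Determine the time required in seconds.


t = delta_omega / alpha = 6.62 / 12.9804 = 0.5100

0.5100 s


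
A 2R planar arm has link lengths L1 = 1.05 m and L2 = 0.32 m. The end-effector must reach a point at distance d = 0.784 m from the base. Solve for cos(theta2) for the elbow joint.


cos(th2) = (d^2 - L1^2 - L2^2)/(2*L1*L2) = (0.784^2 - 1.05^2 - 0.32^2)/(2*1.05*0.32) = -0.8783

-0.8783


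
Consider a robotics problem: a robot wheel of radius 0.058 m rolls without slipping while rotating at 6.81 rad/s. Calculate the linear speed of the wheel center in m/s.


v = omega * r = 6.81 * 0.058 = 0.3950

0.3950 m/s


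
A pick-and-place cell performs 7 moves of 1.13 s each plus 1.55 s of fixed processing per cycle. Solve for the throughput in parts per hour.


T_cycle = 7*1.13 + 1.55 = 9.4600 s
rate = 3600/T = 380.5497

380.5497 parts/hour


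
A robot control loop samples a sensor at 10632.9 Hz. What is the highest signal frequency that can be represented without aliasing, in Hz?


f_max = f_s/2 = 10632.9/2 = 5316.4500

5316.4500 Hz


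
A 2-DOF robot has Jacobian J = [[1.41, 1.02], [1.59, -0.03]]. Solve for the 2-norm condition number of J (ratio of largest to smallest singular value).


JJ^T eigenvalues: trace(JJ^T) = 5.5575, det(JJ^T) = det(J)^2 = 2.76922881
s_max^2 = (5.5575 + sqrt(19.80889101))/2 = 5.00410902
s_min^2 = (5.5575 - sqrt(19.80889101))/2 = 0.55339098
kappa = s_max/s_min = sqrt(5.00410902/0.55339098) = 3.0071

3.0071


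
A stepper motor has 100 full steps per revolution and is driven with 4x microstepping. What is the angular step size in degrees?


step = 360/(100*4) = 360/400 = 0.9000

0.9000 degrees


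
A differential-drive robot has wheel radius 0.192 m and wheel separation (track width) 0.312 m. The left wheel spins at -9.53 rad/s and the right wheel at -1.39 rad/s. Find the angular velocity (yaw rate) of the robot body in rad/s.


omega = r*(wR - wL)/L = 0.192*(-1.39 - (-9.53))/0.312 = 5.0092

5.0092 rad/s


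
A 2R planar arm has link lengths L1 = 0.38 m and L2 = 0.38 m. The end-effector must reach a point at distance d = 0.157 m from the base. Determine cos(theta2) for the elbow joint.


cos(th2) = (d^2 - L1^2 - L2^2)/(2*L1*L2) = (0.157^2 - 0.38^2 - 0.38^2)/(2*0.38*0.38) = -0.9147

-0.9147


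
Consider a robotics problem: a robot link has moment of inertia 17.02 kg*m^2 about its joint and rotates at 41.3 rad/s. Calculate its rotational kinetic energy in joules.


KE = (1/2)*I*omega^2 = 0.5*17.02*41.3^2 = 14515.4219

14515.4219 J


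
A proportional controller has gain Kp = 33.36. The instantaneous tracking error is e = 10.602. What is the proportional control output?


u_P = Kp * e = 33.36 * 10.602 = 353.6827

353.6827


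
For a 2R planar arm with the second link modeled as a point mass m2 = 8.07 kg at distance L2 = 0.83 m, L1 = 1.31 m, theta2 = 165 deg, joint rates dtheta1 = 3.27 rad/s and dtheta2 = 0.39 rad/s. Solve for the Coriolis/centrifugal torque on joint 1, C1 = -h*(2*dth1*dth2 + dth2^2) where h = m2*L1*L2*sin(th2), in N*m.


h = m2*L1*L2*sin(th2) = 8.07*1.31*0.83*sin(165 deg) = 2.271011
C1 = -h*(2*3.27*0.39 + 0.39^2) = -2.271011*2.7027 = -6.1379

-6.1379 N*m


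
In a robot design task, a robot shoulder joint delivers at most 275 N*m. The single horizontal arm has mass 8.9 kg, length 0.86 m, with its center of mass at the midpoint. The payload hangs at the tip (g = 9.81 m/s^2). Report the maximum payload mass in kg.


tau_arm = m_arm*g*(L/2) = 8.9*9.81*0.86/2 = 37.5429 N*m
tau_payload = tau_max - tau_arm = 275 - 37.5429 = 237.4571
m_payload = tau_payload / (g*L) = 237.4571 / (9.81*0.86) = 28.1461

28.1461 kg


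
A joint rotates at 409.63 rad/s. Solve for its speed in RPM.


RPM = 409.63 * 60/(2*pi) = 3911.6784

3911.6784 RPM


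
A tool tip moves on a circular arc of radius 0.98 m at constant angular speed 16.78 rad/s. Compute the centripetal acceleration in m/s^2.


a_c = omega^2 * r = 16.78^2 * 0.98 = 275.9370

275.9370 m/s^2


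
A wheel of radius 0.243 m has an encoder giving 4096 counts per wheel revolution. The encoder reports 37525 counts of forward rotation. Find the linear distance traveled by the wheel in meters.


revs = 37525/4096 = 9.161377
d = revs * 2*pi*r = 9.161377 * 2*pi*0.243 = 13.9877

13.9877 m


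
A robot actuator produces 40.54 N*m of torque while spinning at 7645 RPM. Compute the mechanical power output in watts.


omega = 7645 * 2*pi/60 = 800.582528 rad/s
P = tau * omega = 40.54 * 800.582528 = 32455.6157

32455.6157 W


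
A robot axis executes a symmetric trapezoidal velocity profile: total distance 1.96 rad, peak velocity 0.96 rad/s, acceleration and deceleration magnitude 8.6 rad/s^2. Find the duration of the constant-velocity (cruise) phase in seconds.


t_acc = v/a = 0.111628 s, d_acc = v^2/(2a) = 0.053581 rad each
d_cruise = 1.96 - 2*0.053581 = 1.852838 rad
t_cruise = d_cruise/v = 1.852838/0.96 = 1.9300

1.9300 s


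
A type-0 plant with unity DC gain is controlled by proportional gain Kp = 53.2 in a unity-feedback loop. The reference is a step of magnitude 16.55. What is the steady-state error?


e_ss = R/(1 + Kp) = 16.55/(1 + 53.2) = 16.55/54.2000 = 0.3054

0.3054


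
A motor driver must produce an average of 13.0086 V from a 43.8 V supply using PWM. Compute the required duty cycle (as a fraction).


D = V_avg/V_supply = 13.0086/43.8 = 0.2970

0.2970


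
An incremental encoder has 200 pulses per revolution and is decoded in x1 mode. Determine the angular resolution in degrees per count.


resolution = 360 / (PPR * 1) = 360 / 200 = 1.8000

1.8000 degrees


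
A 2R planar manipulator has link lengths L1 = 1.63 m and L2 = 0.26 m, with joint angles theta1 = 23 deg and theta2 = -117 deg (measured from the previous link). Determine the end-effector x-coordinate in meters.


x = L1*cos(th1) + L2*cos(th1+th2) = 1.63*cos(23 deg) + 0.26*cos(-94 deg) = 1.4823

1.4823 m


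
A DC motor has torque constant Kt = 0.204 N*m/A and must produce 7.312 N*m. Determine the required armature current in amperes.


I = tau / Kt = 7.312/0.204 = 35.8431

35.8431 A


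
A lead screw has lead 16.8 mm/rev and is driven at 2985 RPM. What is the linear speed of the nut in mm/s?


v = lead * (RPM/60) = 16.8*2985/60 = 835.8000

835.8000 mm/s


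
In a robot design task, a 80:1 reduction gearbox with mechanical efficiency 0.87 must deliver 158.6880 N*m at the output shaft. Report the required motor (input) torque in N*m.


tau_in = tau_out / (N * eta) = 158.6880 / (80 * 0.87) = 2.2800

2.2800 N*m


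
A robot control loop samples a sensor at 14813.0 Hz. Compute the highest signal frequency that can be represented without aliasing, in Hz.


f_max = f_s/2 = 14813.0/2 = 7406.5000

7406.5000 Hz


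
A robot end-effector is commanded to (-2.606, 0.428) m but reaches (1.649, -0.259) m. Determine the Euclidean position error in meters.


dx = 1.649 - (-2.606) = 4.2550, dy = -0.259 - (0.428) = -0.6870
err = sqrt(18.105025 + 0.471969) = 4.3101

4.3101 m


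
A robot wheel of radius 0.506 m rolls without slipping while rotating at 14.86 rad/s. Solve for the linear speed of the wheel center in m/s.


v = omega * r = 14.86 * 0.506 = 7.5192

7.5192 m/s


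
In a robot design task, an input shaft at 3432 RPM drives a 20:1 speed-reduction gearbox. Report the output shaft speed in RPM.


omega_out = omega_in / N = 3432 / 20 = 171.6000

171.6000 RPM


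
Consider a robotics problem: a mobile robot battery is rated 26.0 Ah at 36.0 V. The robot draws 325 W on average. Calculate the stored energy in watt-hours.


E = capacity * V = 26.0*36.0 = 936.0000

936.0000 Wh


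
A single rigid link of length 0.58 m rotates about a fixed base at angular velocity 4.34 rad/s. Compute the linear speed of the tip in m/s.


v = L*omega = 0.58 * 4.34 = 2.5172

2.5172 m/s


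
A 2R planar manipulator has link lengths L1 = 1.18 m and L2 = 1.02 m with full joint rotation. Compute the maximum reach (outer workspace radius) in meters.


r_max = L1 + L2 = 1.18 + 1.02 = 2.2000

2.2000 m


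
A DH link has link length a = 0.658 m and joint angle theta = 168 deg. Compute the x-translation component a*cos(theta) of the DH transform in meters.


a*cos(theta) = 0.658*cos(168 deg) = -0.6436

-0.6436 m


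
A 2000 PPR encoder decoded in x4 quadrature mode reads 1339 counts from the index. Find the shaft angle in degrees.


angle = counts * 360 / (PPR*4) = 1339 * 360 / 8000 = 60.2550

60.2550 degrees


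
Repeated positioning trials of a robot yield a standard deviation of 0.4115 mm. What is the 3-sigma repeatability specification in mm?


repeatability = 3*sigma = 3*0.4115 = 1.2345

1.2345 mm


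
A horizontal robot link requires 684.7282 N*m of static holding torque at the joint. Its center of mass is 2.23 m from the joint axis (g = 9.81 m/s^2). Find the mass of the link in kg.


m = tau / (g*L) = 684.7282 / (9.81 * 2.23) = 31.3000

31.3000 kg


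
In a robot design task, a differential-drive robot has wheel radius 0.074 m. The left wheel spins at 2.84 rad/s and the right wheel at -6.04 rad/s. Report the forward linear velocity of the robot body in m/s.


v = r*(wR + wL)/2 = 0.074*(-6.04 + 2.84)/2 = -0.1184

-0.1184 m/s


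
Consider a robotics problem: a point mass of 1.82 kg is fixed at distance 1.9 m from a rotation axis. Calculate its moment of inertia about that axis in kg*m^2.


I = m*r^2 = 1.82*1.9^2 = 6.5702

6.5702 kg*m^2


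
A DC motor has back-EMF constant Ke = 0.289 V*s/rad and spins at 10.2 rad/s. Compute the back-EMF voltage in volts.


V_emf = Ke * omega = 0.289*10.2 = 2.9478

2.9478 V


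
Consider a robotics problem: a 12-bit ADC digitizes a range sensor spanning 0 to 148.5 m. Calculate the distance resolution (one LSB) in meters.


res = range / 2^n = 148.5/2^12 = 148.5/4096 = 0.0363

0.0363 m


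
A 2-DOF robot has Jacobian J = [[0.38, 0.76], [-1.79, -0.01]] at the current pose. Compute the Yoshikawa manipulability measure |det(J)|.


det(J) = 0.38*-0.01 - (0.76)*(-1.79) = 1.3566
|det(J)| = 1.3566

1.3566


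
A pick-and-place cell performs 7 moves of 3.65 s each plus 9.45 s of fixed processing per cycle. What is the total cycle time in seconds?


T = 7*3.65 + 9.45 = 35.0000

35.0000 s


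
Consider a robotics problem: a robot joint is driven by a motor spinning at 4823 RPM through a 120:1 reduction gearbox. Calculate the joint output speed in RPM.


omega_joint = omega_motor / N = 4823 / 120 = 40.1917

40.1917 RPM


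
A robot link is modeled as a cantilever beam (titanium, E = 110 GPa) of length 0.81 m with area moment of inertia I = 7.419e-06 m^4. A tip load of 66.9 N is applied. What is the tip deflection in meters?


delta = F*L^3/(3*E*I) = 66.9*0.81^3/(3*1.100e+11*7.419e-06)
      = 35.5534029/2448270 = 1.4522e-05

1.4522e-05 m


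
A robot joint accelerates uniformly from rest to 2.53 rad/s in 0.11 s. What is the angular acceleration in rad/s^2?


alpha = delta_omega / t = 2.53 / 0.11 = 23.0000

23.0000 rad/s^2


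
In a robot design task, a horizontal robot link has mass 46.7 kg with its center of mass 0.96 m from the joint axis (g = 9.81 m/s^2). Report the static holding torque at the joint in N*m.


tau = m*g*L = 46.7 * 9.81 * 0.96 = 439.8019

439.8019 N*m


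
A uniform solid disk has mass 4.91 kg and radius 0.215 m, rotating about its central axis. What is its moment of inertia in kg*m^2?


I = (1/2)*m*R^2 = 0.5*4.91*0.215^2 = 0.1135

0.1135 kg*m^2


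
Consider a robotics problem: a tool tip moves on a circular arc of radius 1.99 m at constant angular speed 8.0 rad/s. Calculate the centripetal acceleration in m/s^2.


a_c = omega^2 * r = 8.0^2 * 1.99 = 127.3600

127.3600 m/s^2


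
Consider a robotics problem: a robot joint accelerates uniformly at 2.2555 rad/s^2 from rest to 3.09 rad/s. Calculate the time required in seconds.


t = delta_omega / alpha = 3.09 / 2.2555 = 1.3700

1.3700 s


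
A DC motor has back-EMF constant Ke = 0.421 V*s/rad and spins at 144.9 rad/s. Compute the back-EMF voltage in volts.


V_emf = Ke * omega = 0.421*144.9 = 61.0029

61.0029 V


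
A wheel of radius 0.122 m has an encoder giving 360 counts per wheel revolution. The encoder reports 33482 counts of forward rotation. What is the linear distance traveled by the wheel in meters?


revs = 33482/360 = 93.005556
d = revs * 2*pi*r = 93.005556 * 2*pi*0.122 = 71.2933

71.2933 m


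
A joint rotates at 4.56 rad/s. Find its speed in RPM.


RPM = 4.56 * 60/(2*pi) = 43.5448

43.5448 RPM


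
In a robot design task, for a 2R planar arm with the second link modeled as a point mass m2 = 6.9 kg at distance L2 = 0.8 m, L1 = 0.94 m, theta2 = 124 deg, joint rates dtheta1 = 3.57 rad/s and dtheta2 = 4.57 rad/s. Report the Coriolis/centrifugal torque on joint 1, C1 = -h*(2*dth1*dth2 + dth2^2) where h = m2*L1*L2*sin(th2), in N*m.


h = m2*L1*L2*sin(th2) = 6.9*0.94*0.8*sin(124 deg) = 4.301710
C1 = -h*(2*3.57*4.57 + 4.57^2) = -4.301710*53.5147 = -230.2047

-230.2047 N*m


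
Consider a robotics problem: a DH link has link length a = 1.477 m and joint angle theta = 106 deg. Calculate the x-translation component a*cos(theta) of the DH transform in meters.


a*cos(theta) = 1.477*cos(106 deg) = -0.4071

-0.4071 m


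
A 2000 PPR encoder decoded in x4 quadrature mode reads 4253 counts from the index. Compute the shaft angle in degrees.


angle = counts * 360 / (PPR*4) = 4253 * 360 / 8000 = 191.3850

191.3850 degrees


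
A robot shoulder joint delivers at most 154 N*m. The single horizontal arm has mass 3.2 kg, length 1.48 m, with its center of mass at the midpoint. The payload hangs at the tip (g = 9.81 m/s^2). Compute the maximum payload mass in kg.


tau_arm = m_arm*g*(L/2) = 3.2*9.81*1.48/2 = 23.2301 N*m
tau_payload = tau_max - tau_arm = 154 - 23.2301 = 130.7699
m_payload = tau_payload / (g*L) = 130.7699 / (9.81*1.48) = 9.0069

9.0069 kg


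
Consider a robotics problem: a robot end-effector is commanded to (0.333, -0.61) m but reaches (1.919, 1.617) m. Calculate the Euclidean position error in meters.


dx = 1.919 - (0.333) = 1.5860, dy = 1.617 - (-0.61) = 2.2270
err = sqrt(2.515396 + 4.959529) = 2.7340

2.7340 m


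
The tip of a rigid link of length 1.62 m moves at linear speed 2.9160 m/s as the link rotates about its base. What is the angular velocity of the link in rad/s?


omega = v / L = 2.9160 / 1.62 = 1.8000

1.8000 rad/s


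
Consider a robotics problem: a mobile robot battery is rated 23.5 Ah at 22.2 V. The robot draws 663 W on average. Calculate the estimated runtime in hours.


E = 23.5*22.2 = 521.7000 Wh
t = E/P = 521.7000/663 = 0.7869

0.7869 hours


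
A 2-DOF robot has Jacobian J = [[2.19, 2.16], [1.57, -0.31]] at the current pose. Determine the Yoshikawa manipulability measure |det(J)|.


det(J) = 2.19*-0.31 - (2.16)*(1.57) = -4.0701
|det(J)| = 4.0701

4.0701


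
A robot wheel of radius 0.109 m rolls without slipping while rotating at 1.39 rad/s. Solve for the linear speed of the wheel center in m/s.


v = omega * r = 1.39 * 0.109 = 0.1515

0.1515 m/s


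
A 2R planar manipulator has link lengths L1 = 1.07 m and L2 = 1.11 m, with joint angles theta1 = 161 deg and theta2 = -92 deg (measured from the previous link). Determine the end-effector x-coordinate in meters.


x = L1*cos(th1) + L2*cos(th1+th2) = 1.07*cos(161 deg) + 1.11*cos(69 deg) = -0.6139

-0.6139 m


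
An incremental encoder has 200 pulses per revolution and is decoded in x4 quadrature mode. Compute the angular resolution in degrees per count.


resolution = 360 / (PPR * 4) = 360 / 800 = 0.4500

0.4500 degrees


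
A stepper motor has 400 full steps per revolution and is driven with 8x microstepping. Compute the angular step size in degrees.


step = 360/(400*8) = 360/3200 = 0.1125

0.1125 degrees


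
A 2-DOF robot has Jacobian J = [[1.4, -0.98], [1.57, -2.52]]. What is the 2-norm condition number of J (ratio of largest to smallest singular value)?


JJ^T eigenvalues: trace(JJ^T) = 11.7357, det(JJ^T) = det(J)^2 = 3.95771236
s_max^2 = (11.7357 + sqrt(121.89580505))/2 = 11.38817166
s_min^2 = (11.7357 - sqrt(121.89580505))/2 = 0.34752834
kappa = s_max/s_min = sqrt(11.38817166/0.34752834) = 5.7244

5.7244


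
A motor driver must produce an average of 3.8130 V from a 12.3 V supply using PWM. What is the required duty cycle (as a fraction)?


D = V_avg/V_supply = 3.8130/12.3 = 0.3100

0.3100


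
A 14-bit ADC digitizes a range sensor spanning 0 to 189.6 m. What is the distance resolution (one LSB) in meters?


res = range / 2^n = 189.6/2^14 = 189.6/16384 = 0.0116

0.0116 m


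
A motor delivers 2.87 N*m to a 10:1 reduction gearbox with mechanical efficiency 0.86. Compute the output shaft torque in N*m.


tau_out = tau_in * N * eta = 2.87 * 10 * 0.86 = 24.6820

24.6820 N*m


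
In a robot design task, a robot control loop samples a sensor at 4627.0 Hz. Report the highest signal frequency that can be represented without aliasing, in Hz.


f_max = f_s/2 = 4627.0/2 = 2313.5000

2313.5000 Hz


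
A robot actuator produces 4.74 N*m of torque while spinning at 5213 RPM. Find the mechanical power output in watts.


omega = 5213 * 2*pi/60 = 545.904083 rad/s
P = tau * omega = 4.74 * 545.904083 = 2587.5854

2587.5854 W


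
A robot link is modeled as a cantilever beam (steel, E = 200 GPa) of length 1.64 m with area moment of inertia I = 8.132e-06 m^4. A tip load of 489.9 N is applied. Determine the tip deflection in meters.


delta = F*L^3/(3*E*I) = 489.9*1.64^3/(3*2.000e+11*8.132e-06)
      = 2160.9214656/4879200 = 4.4288e-04

4.4288e-04 m


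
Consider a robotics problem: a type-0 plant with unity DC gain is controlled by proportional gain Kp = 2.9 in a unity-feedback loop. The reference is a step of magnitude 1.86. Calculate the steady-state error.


e_ss = R/(1 + Kp) = 1.86/(1 + 2.9) = 1.86/3.9000 = 0.4769

0.4769


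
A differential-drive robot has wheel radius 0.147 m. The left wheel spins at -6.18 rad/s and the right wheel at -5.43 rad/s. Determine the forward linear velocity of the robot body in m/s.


v = r*(wR + wL)/2 = 0.147*(-5.43 + -6.18)/2 = -0.8533

-0.8533 m/s


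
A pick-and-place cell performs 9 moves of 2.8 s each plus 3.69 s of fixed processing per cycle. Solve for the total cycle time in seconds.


T = 9*2.8 + 3.69 = 28.8900

28.8900 s


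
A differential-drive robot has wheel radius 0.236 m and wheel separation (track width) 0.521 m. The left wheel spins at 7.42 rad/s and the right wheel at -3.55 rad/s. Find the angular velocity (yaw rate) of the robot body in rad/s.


omega = r*(wR - wL)/L = 0.236*(-3.55 - (7.42))/0.521 = -4.9691

-4.9691 rad/s


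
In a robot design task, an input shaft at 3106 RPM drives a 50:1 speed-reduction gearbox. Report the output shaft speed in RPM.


omega_out = omega_in / N = 3106 / 50 = 62.1200

62.1200 RPM


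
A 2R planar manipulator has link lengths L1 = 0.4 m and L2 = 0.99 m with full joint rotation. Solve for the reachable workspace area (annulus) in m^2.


r_max = L1 + L2 = 1.3900, r_min = |L1 - L2| = 0.5900
A = pi*(r_max^2 - r_min^2) = pi*(1.9321 - 0.3481) = 4.9763

4.9763 m^2


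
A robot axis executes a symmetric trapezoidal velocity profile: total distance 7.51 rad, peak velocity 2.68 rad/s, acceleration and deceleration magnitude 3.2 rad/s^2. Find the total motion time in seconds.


t_acc = v/a = 2.68/3.2 = 0.837500 s
d_acc = v^2/(2a) = 1.122250 rad (each ramp)
d_cruise = 7.51 - 2*1.122250 = 5.265500 rad
t_cruise = 5.265500/2.68 = 1.964739 s
t_total = 2*0.837500 + 1.964739 = 3.6397

3.6397 s


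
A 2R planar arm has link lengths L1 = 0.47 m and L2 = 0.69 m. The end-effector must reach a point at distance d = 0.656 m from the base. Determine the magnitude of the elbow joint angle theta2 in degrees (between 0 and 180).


cos(th2) = (d^2 - L1^2 - L2^2)/(2*L1*L2) = (0.656^2 - 0.47^2 - 0.69^2)/(2*0.47*0.69) = -0.41113784
th2 = acos(-0.41113784) = 114.2763 deg

114.2763 degrees


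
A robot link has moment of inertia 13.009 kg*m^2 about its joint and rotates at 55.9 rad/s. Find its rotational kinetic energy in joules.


KE = (1/2)*I*omega^2 = 0.5*13.009*55.9^2 = 20325.3266

20325.3266 J


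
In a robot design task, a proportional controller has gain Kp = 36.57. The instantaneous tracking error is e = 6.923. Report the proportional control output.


u_P = Kp * e = 36.57 * 6.923 = 253.1741

253.1741


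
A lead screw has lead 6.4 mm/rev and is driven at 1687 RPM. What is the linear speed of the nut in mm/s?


v = lead * (RPM/60) = 6.4*1687/60 = 179.9467

179.9467 mm/s


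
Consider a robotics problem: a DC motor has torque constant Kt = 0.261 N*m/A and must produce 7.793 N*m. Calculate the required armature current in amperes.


I = tau / Kt = 7.793/0.261 = 29.8582

29.8582 A


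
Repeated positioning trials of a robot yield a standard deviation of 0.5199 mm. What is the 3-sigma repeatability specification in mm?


repeatability = 3*sigma = 3*0.5199 = 1.5597

1.5597 mm


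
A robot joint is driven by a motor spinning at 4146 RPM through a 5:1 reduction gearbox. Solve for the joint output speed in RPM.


omega_joint = omega_motor / N = 4146 / 5 = 829.2000

829.2000 RPM


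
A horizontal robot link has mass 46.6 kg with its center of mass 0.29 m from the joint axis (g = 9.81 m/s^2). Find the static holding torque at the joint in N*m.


tau = m*g*L = 46.6 * 9.81 * 0.29 = 132.5723

132.5723 N*m


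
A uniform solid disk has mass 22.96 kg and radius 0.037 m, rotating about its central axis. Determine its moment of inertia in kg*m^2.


I = (1/2)*m*R^2 = 0.5*22.96*0.037^2 = 0.0157

0.0157 kg*m^2


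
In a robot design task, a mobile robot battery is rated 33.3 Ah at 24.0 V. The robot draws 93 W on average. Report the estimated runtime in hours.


E = 33.3*24.0 = 799.2000 Wh
t = E/P = 799.2000/93 = 8.5935

8.5935 hours


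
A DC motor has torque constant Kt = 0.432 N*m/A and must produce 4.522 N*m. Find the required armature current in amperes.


I = tau / Kt = 4.522/0.432 = 10.4676

10.4676 A


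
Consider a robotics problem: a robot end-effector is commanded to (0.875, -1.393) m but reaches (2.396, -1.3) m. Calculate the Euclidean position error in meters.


dx = 2.396 - (0.875) = 1.5210, dy = -1.3 - (-1.393) = 0.0930
err = sqrt(2.313441 + 0.008649) = 1.5238

1.5238 m


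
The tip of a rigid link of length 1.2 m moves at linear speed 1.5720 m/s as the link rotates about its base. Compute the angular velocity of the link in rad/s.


omega = v / L = 1.5720 / 1.2 = 1.3100

1.3100 rad/s


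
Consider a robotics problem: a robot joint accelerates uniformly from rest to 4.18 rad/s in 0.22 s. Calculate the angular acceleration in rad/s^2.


alpha = delta_omega / t = 4.18 / 0.22 = 19.0000

19.0000 rad/s^2


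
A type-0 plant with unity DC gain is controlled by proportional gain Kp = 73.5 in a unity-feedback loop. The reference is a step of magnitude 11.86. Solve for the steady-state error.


e_ss = R/(1 + Kp) = 11.86/(1 + 73.5) = 11.86/74.5000 = 0.1592

0.1592


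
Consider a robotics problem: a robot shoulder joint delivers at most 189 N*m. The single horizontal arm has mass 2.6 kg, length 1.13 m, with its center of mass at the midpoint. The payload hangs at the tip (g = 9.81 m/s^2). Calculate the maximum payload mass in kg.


tau_arm = m_arm*g*(L/2) = 2.6*9.81*1.13/2 = 14.4109 N*m
tau_payload = tau_max - tau_arm = 189 - 14.4109 = 174.5891
m_payload = tau_payload / (g*L) = 174.5891 / (9.81*1.13) = 15.7496

15.7496 kg


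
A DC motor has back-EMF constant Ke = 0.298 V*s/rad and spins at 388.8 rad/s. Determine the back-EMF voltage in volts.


V_emf = Ke * omega = 0.298*388.8 = 115.8624

115.8624 V


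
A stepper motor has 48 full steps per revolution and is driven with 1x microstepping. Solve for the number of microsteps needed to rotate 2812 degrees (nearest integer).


step_size = 360/(48*1) = 360/48 = 7.500000 deg
n = 2812/(360/48) = 2812*48/360 = 374.9333 -> 375

375 steps


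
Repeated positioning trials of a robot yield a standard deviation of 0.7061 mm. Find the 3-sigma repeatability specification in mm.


repeatability = 3*sigma = 3*0.7061 = 2.1183

2.1183 mm


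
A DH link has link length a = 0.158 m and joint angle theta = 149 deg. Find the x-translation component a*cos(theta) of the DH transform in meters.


a*cos(theta) = 0.158*cos(149 deg) = -0.1354

-0.1354 m


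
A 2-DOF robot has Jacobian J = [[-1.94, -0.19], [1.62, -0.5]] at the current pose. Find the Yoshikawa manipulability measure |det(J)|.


det(J) = -1.94*-0.5 - (-0.19)*(1.62) = 1.2778
|det(J)| = 1.2778

1.2778


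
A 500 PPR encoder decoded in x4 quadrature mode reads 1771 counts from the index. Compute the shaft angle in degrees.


angle = counts * 360 / (PPR*4) = 1771 * 360 / 2000 = 318.7800

318.7800 degrees


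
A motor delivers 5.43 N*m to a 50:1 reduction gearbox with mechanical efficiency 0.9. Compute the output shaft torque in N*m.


tau_out = tau_in * N * eta = 5.43 * 50 * 0.9 = 244.3500

244.3500 N*m


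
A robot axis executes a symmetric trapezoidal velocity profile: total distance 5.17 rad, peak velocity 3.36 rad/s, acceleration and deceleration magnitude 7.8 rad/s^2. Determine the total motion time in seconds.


t_acc = v/a = 3.36/7.8 = 0.430769 s
d_acc = v^2/(2a) = 0.723692 rad (each ramp)
d_cruise = 5.17 - 2*0.723692 = 3.722616 rad
t_cruise = 3.722616/3.36 = 1.107921 s
t_total = 2*0.430769 + 1.107921 = 1.9695

1.9695 s


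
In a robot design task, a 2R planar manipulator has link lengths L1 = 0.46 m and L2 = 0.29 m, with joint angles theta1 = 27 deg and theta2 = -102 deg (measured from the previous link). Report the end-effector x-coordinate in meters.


x = L1*cos(th1) + L2*cos(th1+th2) = 0.46*cos(27 deg) + 0.29*cos(-75 deg) = 0.4849

0.4849 m


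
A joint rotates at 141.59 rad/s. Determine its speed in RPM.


RPM = 141.59 * 60/(2*pi) = 1352.0849

1352.0849 RPM


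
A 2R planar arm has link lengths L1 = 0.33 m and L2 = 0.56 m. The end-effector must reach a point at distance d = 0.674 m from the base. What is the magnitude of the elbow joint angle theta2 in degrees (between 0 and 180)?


cos(th2) = (d^2 - L1^2 - L2^2)/(2*L1*L2) = (0.674^2 - 0.33^2 - 0.56^2)/(2*0.33*0.56) = 0.08597403
th2 = acos(0.08597403) = 85.0680 deg

85.0680 degrees


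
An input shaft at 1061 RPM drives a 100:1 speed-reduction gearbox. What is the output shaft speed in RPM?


omega_out = omega_in / N = 1061 / 100 = 10.6100

10.6100 RPM


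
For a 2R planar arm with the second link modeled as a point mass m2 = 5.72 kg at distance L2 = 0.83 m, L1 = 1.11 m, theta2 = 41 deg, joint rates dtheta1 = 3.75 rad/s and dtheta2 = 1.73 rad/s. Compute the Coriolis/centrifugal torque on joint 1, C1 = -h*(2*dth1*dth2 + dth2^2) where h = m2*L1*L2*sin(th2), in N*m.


h = m2*L1*L2*sin(th2) = 5.72*1.11*0.83*sin(41 deg) = 3.457323
C1 = -h*(2*3.75*1.73 + 1.73^2) = -3.457323*15.9679 = -55.2062

-55.2062 N*m


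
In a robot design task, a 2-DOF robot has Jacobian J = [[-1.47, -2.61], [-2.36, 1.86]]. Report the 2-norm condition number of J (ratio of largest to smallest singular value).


JJ^T eigenvalues: trace(JJ^T) = 18.0022, det(JJ^T) = det(J)^2 = 79.09967844
s_max^2 = (18.0022 + sqrt(7.68049108))/2 = 10.38678495
s_min^2 = (18.0022 - sqrt(7.68049108))/2 = 7.61541505
kappa = s_max/s_min = sqrt(10.38678495/7.61541505) = 1.1679

1.1679


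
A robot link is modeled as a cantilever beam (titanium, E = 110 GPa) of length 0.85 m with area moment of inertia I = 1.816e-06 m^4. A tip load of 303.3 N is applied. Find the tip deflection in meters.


delta = F*L^3/(3*E*I) = 303.3*0.85^3/(3*1.100e+11*1.816e-06)
      = 186.2641125/599280 = 3.1081e-04

3.1081e-04 m


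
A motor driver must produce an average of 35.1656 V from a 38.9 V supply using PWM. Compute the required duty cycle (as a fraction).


D = V_avg/V_supply = 35.1656/38.9 = 0.9040

0.9040


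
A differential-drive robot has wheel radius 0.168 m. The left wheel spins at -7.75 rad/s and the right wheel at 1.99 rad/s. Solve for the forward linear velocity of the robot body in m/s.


v = r*(wR + wL)/2 = 0.168*(1.99 + -7.75)/2 = -0.4838

-0.4838 m/s


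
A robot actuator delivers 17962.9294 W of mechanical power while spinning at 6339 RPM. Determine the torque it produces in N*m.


omega = 6339 * 2*pi/60 = 663.818528 rad/s
tau = P / omega = 17962.9294 / 663.818528 = 27.0600

27.0600 N*m


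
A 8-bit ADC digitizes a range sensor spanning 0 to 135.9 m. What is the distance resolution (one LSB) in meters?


res = range / 2^n = 135.9/2^8 = 135.9/256 = 0.5309

0.5309 m


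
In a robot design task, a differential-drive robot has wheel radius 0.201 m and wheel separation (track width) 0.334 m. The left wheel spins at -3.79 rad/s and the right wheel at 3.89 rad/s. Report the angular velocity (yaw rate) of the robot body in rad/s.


omega = r*(wR - wL)/L = 0.201*(3.89 - (-3.79))/0.334 = 4.6218

4.6218 rad/s


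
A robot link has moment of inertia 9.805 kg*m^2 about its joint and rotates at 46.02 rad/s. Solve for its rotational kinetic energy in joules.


KE = (1/2)*I*omega^2 = 0.5*9.805*46.02^2 = 10382.7126

10382.7126 J


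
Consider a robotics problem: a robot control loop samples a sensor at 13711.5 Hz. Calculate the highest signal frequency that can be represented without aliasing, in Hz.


f_max = f_s/2 = 13711.5/2 = 6855.7500

6855.7500 Hz


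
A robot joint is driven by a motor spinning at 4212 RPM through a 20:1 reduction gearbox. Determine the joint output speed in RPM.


omega_joint = omega_motor / N = 4212 / 20 = 210.6000

210.6000 RPM


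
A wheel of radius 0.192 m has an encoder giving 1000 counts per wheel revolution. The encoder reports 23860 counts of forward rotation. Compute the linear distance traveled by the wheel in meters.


revs = 23860/1000 = 23.860000
d = revs * 2*pi*r = 23.860000 * 2*pi*0.192 = 28.7840

28.7840 m


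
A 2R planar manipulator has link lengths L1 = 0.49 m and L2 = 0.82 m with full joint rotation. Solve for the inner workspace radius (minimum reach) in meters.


r_min = |L1 - L2| = |0.49 - 0.82| = 0.3300

0.3300 m


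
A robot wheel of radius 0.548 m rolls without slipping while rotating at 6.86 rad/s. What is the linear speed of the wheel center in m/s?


v = omega * r = 6.86 * 0.548 = 3.7593

3.7593 m/s


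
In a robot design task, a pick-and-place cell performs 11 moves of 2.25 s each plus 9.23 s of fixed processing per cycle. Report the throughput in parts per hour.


T_cycle = 11*2.25 + 9.23 = 33.9800 s
rate = 3600/T = 105.9447

105.9447 parts/hour
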